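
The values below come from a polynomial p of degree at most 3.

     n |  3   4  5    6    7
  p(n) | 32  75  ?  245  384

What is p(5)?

The 4 known points determine the degree-3 polynomial uniquely.
Write p(n) = an^3 + bn^2 + cn + d. Substituting each data point gives a linear system:
  27a + 9b + 3c + d = 32
  64a + 16b + 4c + d = 75
  216a + 36b + 6c + d = 245
  343a + 49b + 7c + d = 384
Solving the system yields a = 1, b = 1, c = -1, d = -1.
So p(n) = n^3 + n^2 - n - 1.
Then p(5) = 144.

144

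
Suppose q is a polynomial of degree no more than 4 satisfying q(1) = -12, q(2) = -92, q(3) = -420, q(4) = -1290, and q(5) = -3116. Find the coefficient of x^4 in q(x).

-5

Write q(x) = ax^4 + bx^3 + cx^2 + dx + e. Substituting each data point gives a linear system:
  a + b + c + d + e = -12
  16a + 8b + 4c + 2d + e = -92
  81a + 27b + 9c + 3d + e = -420
  256a + 64b + 16c + 4d + e = -1290
  625a + 125b + 25c + 5d + e = -3116
Solving the system yields a = -5, b = 1, c = -5, d = 3, e = -6.
So q(x) = -5x⁴ + x³ - 5x² + 3x - 6.
The leading coefficient is -5.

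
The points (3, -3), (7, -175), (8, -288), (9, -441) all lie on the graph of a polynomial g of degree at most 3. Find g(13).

Using the Lagrange interpolation formula with nodes 3, 7, 8, 9:
  L_0(u) = (u - 7)(u - 8)(u - 9) / -120
  L_1(u) = (u - 3)(u - 8)(u - 9) / 8
  L_2(u) = (u - 3)(u - 7)(u - 9) / -5
  L_3(u) = (u - 3)(u - 7)(u - 8) / 12
Then g(u) = -3·L_0(u) - 175·L_1(u) - 288·L_2(u) - 441·L_3(u).
Expanding and collecting terms gives g(u) = -u^3 + 4u^2 - 4u.
Evaluating at u = 13: g(13) = -1573.

-1573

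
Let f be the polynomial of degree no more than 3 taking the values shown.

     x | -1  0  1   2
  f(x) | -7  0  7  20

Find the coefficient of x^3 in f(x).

1

Write f(x) = ax^3 + bx^2 + cx + d. Substituting each data point gives a linear system:
  -a + b - c + d = -7
  d = 0
  a + b + c + d = 7
  8a + 4b + 2c + d = 20
Solving the system yields a = 1, b = 0, c = 6, d = 0.
So f(x) = x^3 + 6x.
The leading coefficient is 1.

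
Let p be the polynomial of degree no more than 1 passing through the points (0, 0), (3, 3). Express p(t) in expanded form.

p(t) = t

Write p(t) = at + b. Substituting each data point gives a linear system:
  b = 0
  3a + b = 3
Solving the system yields a = 1, b = 0.
So p(t) = t.
Check: p(0) = 0. ✓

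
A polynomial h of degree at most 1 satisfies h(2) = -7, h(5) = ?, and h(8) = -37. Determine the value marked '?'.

-22

The 2 known points determine the degree-1 polynomial uniquely.
Write h(s) = as + b. Substituting each data point gives a linear system:
  2a + b = -7
  8a + b = -37
Solving the system yields a = -5, b = 3.
So h(s) = -5s + 3.
Then h(5) = -22.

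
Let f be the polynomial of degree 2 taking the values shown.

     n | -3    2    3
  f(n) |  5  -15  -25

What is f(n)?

Write f(n) = an^2 + bn + c. Substituting each data point gives a linear system:
  9a - 3b + c = 5
  4a + 2b + c = -15
  9a + 3b + c = -25
Solving the system yields a = -1, b = -5, c = -1.
So f(n) = -n² - 5n - 1.
Check: f(-3) = 5. ✓

f(n) = -n^2 - 5n - 1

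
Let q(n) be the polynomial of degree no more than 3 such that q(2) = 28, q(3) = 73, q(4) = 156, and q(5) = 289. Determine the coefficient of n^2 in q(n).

1

Write q(n) = an^3 + bn^2 + cn + d. Substituting each data point gives a linear system:
  8a + 4b + 2c + d = 28
  27a + 9b + 3c + d = 73
  64a + 16b + 4c + d = 156
  125a + 25b + 5c + d = 289
Solving the system yields a = 2, b = 1, c = 2, d = 4.
So q(n) = 2n^3 + n^2 + 2n + 4.
The coefficient of n^2 is 1.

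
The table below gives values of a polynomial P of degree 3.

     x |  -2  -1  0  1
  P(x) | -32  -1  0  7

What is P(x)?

P(x) = 6x^3 + 3x^2 - 2x

Write P(x) = ax^3 + bx^2 + cx + d. Substituting each data point gives a linear system:
  -8a + 4b - 2c + d = -32
  -a + b - c + d = -1
  d = 0
  a + b + c + d = 7
Solving the system yields a = 6, b = 3, c = -2, d = 0.
So P(x) = 6x³ + 3x² - 2x.
Check: P(-2) = -32. ✓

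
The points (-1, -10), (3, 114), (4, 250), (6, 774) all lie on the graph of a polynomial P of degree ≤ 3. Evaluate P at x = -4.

-166

Using the Lagrange interpolation formula with nodes -1, 3, 4, 6:
  L_0(x) = (x - 3)(x - 4)(x - 6) / -140
  L_1(x) = (x + 1)(x - 4)(x - 6) / 12
  L_2(x) = (x + 1)(x - 3)(x - 6) / -10
  L_3(x) = (x + 1)(x - 3)(x - 4) / 42
Then P(x) = -10·L_0(x) + 114·L_1(x) + 250·L_2(x) + 774·L_3(x).
Expanding and collecting terms gives P(x) = 3x^3 + 3x^2 + 4x - 6.
Evaluating at x = -4: P(-4) = -166.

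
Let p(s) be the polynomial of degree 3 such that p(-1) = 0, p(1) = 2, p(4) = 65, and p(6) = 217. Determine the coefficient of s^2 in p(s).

0

Write p(s) = as^3 + bs^2 + cs + d. Substituting each data point gives a linear system:
  -a + b - c + d = 0
  a + b + c + d = 2
  64a + 16b + 4c + d = 65
  216a + 36b + 6c + d = 217
Solving the system yields a = 1, b = 0, c = 0, d = 1.
So p(s) = s^3 + 1.
The coefficient of s^2 is 0.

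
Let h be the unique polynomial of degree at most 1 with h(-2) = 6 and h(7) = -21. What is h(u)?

h(u) = -3u

Write h(u) = au + b. Substituting each data point gives a linear system:
  -2a + b = 6
  7a + b = -21
Solving the system yields a = -3, b = 0.
So h(u) = -3u.
Check: h(-2) = 6. ✓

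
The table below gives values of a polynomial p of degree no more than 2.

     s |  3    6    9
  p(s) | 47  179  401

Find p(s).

p(s) = 5s^2 - s + 5

Write p(s) = as^2 + bs + c. Substituting each data point gives a linear system:
  9a + 3b + c = 47
  36a + 6b + c = 179
  81a + 9b + c = 401
Solving the system yields a = 5, b = -1, c = 5.
So p(s) = 5s² - s + 5.
Check: p(6) = 179. ✓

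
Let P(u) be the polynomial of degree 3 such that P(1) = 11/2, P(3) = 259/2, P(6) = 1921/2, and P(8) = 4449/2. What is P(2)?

Using the Lagrange interpolation formula with nodes 1, 3, 6, 8:
  L_0(u) = (u - 3)(u - 6)(u - 8) / -70
  L_1(u) = (u - 1)(u - 6)(u - 8) / 30
  L_2(u) = (u - 1)(u - 3)(u - 8) / -30
  L_3(u) = (u - 1)(u - 3)(u - 6) / 70
Then P(u) = 11/2·L_0(u) + 259/2·L_1(u) + 1921/2·L_2(u) + 4449/2·L_3(u).
Expanding and collecting terms gives P(u) = 4u^3 + 3u^2 - 2u + 1/2.
Evaluating at u = 2: P(2) = 81/2.

81/2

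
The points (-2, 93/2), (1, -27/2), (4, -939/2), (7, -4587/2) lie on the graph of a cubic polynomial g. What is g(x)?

Write g(x) = ax^3 + bx^2 + cx + d. Substituting each data point gives a linear system:
  -8a + 4b - 2c + d = 93/2
  a + b + c + d = -27/2
  64a + 16b + 4c + d = -939/2
  343a + 49b + 7c + d = -4587/2
Solving the system yields a = -6, b = -4, c = -6, d = 5/2.
So g(x) = -6x³ - 4x² - 6x + 5/2.
Check: g(-2) = 93/2. ✓

g(x) = -6x^3 - 4x^2 - 6x + 5/2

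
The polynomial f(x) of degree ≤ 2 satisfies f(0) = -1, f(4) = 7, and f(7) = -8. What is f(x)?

Write f(x) = ax^2 + bx + c. Substituting each data point gives a linear system:
  c = -1
  16a + 4b + c = 7
  49a + 7b + c = -8
Solving the system yields a = -1, b = 6, c = -1.
So f(x) = -x² + 6x - 1.
Check: f(0) = -1. ✓

f(x) = -x^2 + 6x - 1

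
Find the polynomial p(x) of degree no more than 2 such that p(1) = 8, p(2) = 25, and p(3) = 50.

Write p(x) = ax^2 + bx + c. Substituting each data point gives a linear system:
  a + b + c = 8
  4a + 2b + c = 25
  9a + 3b + c = 50
Solving the system yields a = 4, b = 5, c = -1.
So p(x) = 4x^2 + 5x - 1.
Check: p(3) = 50. ✓

p(x) = 4x^2 + 5x - 1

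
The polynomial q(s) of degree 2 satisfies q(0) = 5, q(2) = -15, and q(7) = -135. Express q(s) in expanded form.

q(s) = -2s^2 - 6s + 5

Using the Lagrange interpolation formula with nodes 0, 2, 7:
  L_0(s) = (s - 2)(s - 7) / 14
  L_1(s) = s(s - 7) / -10
  L_2(s) = s(s - 2) / 35
Then q(s) = 5·L_0(s) - 15·L_1(s) - 135·L_2(s).
Expanding and collecting terms gives q(s) = -2s² - 6s + 5.
Check: q(0) = 5. ✓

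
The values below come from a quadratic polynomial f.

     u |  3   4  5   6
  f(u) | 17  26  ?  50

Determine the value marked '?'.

37

On equispaced nodes a degree-2 polynomial has vanishing third forward difference, so
  - f(3) + 3·f(4) - 3·f(5) + f(6) = 0.
Substituting the known values and solving for f(5):
  -3·f(5) = -111
  f(5) = 37.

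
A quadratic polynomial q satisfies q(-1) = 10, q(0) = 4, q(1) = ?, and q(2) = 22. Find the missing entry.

8

On equispaced nodes a degree-2 polynomial has vanishing third forward difference, so
  - q(-1) + 3·q(0) - 3·q(1) + q(2) = 0.
Substituting the known values and solving for q(1):
  -3·q(1) = -24
  q(1) = 8.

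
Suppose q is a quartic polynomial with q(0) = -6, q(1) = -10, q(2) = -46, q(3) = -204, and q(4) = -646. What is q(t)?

Using the Lagrange interpolation formula with nodes 0, 1, 2, 3, 4:
  L_0(t) = (t - 1)(t - 2)(t - 3)(t - 4) / 24
  L_1(t) = t(t - 2)(t - 3)(t - 4) / -6
  L_2(t) = t(t - 1)(t - 3)(t - 4) / 4
  L_3(t) = t(t - 1)(t - 2)(t - 4) / -6
  L_4(t) = t(t - 1)(t - 2)(t - 3) / 24
Then q(t) = -6·L_0(t) - 10·L_1(t) - 46·L_2(t) - 204·L_3(t) - 646·L_4(t).
Expanding and collecting terms gives q(t) = -3t^4 + 3t^3 - 4t^2 - 6.
Check: q(0) = -6. ✓

q(t) = -3t^4 + 3t^3 - 4t^2 - 6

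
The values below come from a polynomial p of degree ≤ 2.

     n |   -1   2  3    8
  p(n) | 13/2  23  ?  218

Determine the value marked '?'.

81/2

The 3 known points determine the degree-2 polynomial uniquely.
Write p(n) = an^2 + bn + c. Substituting each data point gives a linear system:
  a - b + c = 13/2
  4a + 2b + c = 23
  64a + 8b + c = 218
Solving the system yields a = 3, b = 5/2, c = 6.
So p(n) = 3n^2 + (5/2)n + 6.
Then p(3) = 81/2.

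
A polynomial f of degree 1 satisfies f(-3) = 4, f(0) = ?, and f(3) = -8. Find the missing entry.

The 2 known points determine the degree-1 polynomial uniquely.
Write f(s) = as + b. Substituting each data point gives a linear system:
  -3a + b = 4
  3a + b = -8
Solving the system yields a = -2, b = -2.
So f(s) = -2s - 2.
Then f(0) = -2.

-2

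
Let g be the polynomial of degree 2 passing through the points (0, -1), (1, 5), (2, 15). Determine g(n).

Using the Lagrange interpolation formula with nodes 0, 1, 2:
  L_0(n) = (n - 1)(n - 2) / 2
  L_1(n) = n(n - 2) / -1
  L_2(n) = n(n - 1) / 2
Then g(n) = -1·L_0(n) + 5·L_1(n) + 15·L_2(n).
Expanding and collecting terms gives g(n) = 2n^2 + 4n - 1.
Check: g(1) = 5. ✓

g(n) = 2n^2 + 4n - 1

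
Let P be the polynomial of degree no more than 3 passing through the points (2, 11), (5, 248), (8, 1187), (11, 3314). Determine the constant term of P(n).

Write P(n) = an^3 + bn^2 + cn + d. Substituting each data point gives a linear system:
  8a + 4b + 2c + d = 11
  125a + 25b + 5c + d = 248
  512a + 64b + 8c + d = 1187
  1331a + 121b + 11c + d = 3314
Solving the system yields a = 3, b = -6, c = 4, d = 3.
So P(n) = 3n³ - 6n² + 4n + 3.
The constant term is 3.

3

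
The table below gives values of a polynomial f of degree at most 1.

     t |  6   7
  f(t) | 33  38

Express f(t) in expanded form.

Using the Lagrange interpolation formula with nodes 6, 7:
  L_0(t) = (t - 7) / -1
  L_1(t) = (t - 6) / 1
Then f(t) = 33·L_0(t) + 38·L_1(t).
Expanding and collecting terms gives f(t) = 5t + 3.
Check: f(6) = 33. ✓

f(t) = 5t + 3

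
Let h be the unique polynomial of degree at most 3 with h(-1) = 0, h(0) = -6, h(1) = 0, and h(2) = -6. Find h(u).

h(u) = -4u^3 + 6u^2 + 4u - 6

Using the Lagrange interpolation formula with nodes -1, 0, 1, 2:
  L_0(u) = u(u - 1)(u - 2) / -6
  L_1(u) = (u + 1)(u - 1)(u - 2) / 2
  L_2(u) = (u + 1)u(u - 2) / -2
  L_3(u) = (u + 1)u(u - 1) / 6
Then h(u) = 0·L_0(u) - 6·L_1(u) + 0·L_2(u) - 6·L_3(u).
Expanding and collecting terms gives h(u) = -4u³ + 6u² + 4u - 6.
Check: h(2) = -6. ✓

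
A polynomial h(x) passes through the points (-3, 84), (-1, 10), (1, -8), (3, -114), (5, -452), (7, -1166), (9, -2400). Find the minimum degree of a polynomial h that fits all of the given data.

Forward differences of the values at x = -3, -1, 1, 3, 5, 7, 9:
  h  : 84  10  -8  -114  -452  -1166  -2400
  Δ  : -74  -18  -106  -338  -714  -1234
  Δ^2: 56  -88  -232  -376  -520
  Δ^3: -144  -144  -144  -144
  Δ^4: 0  0  0
  Δ^5: 0  0
  Δ^6: 0
The third differences are constant (-144) and nonzero, while all higher differences vanish, so the minimal degree is 3.

3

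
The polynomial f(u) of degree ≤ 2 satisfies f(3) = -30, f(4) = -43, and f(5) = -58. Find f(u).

f(u) = -u^2 - 6u - 3

Write f(u) = au^2 + bu + c. Substituting each data point gives a linear system:
  9a + 3b + c = -30
  16a + 4b + c = -43
  25a + 5b + c = -58
Solving the system yields a = -1, b = -6, c = -3.
So f(u) = -u² - 6u - 3.
Check: f(4) = -43. ✓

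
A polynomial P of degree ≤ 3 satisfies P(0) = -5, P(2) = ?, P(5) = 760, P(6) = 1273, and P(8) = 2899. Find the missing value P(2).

The 4 known points determine the degree-3 polynomial uniquely.
Write P(t) = at^3 + bt^2 + ct + d. Substituting each data point gives a linear system:
  d = -5
  125a + 25b + 5c + d = 760
  216a + 36b + 6c + d = 1273
  512a + 64b + 8c + d = 2899
Solving the system yields a = 5, b = 5, c = 3, d = -5.
So P(t) = 5t³ + 5t² + 3t - 5.
Then P(2) = 61.

61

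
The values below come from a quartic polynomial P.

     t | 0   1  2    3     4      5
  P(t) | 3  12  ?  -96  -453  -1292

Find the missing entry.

On equispaced nodes a degree-4 polynomial has vanishing fifth forward difference, so
  - P(0) + 5·P(1) - 10·P(2) + 10·P(3) - 5·P(4) + P(5) = 0.
Substituting the known values and solving for P(2):
  -10·P(2) = -70
  P(2) = 7.

7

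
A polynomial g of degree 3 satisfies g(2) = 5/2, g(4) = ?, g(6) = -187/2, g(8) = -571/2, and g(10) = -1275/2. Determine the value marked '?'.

The 4 known points determine the degree-3 polynomial uniquely.
Write g(u) = au^3 + bu^2 + cu + d. Substituting each data point gives a linear system:
  8a + 4b + 2c + d = 5/2
  216a + 36b + 6c + d = -187/2
  512a + 64b + 8c + d = -571/2
  1000a + 100b + 10c + d = -1275/2
Solving the system yields a = -1, b = 4, c = -4, d = 5/2.
So g(u) = -u^3 + 4u^2 - 4u + 5/2.
Then g(4) = -27/2.

-27/2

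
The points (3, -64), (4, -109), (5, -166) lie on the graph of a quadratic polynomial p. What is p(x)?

Write p(x) = ax^2 + bx + c. Substituting each data point gives a linear system:
  9a + 3b + c = -64
  16a + 4b + c = -109
  25a + 5b + c = -166
Solving the system yields a = -6, b = -3, c = -1.
So p(x) = -6x^2 - 3x - 1.
Check: p(4) = -109. ✓

p(x) = -6x^2 - 3x - 1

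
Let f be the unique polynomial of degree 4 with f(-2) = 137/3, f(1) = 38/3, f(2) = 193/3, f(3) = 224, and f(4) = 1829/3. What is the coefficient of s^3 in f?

-1/3

Write f(s) = as^4 + bs^3 + cs^2 + ds + e. Substituting each data point gives a linear system:
  16a - 8b + 4c - 2d + e = 137/3
  a + b + c + d + e = 38/3
  16a + 8b + 4c + 2d + e = 193/3
  81a + 27b + 9c + 3d + e = 224
  256a + 64b + 16c + 4d + e = 1829/3
Solving the system yields a = 2, b = -1/3, c = 6, d = 6, e = -1.
So f(s) = 2s^4 - (1/3)s^3 + 6s^2 + 6s - 1.
The coefficient of s^3 is -1/3.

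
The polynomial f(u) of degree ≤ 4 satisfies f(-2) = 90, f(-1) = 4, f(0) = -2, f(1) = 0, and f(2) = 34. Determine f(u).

f(u) = 4u^4 - 4u^3 + 2u - 2

Write f(u) = au^4 + bu^3 + cu^2 + du + e. Substituting each data point gives a linear system:
  16a - 8b + 4c - 2d + e = 90
  a - b + c - d + e = 4
  e = -2
  a + b + c + d + e = 0
  16a + 8b + 4c + 2d + e = 34
Solving the system yields a = 4, b = -4, c = 0, d = 2, e = -2.
So f(u) = 4u⁴ - 4u³ + 2u - 2.
Check: f(1) = 0. ✓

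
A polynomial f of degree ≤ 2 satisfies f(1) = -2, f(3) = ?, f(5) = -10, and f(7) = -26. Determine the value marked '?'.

-2

The 3 known points determine the degree-2 polynomial uniquely.
Write f(t) = at^2 + bt + c. Substituting each data point gives a linear system:
  a + b + c = -2
  25a + 5b + c = -10
  49a + 7b + c = -26
Solving the system yields a = -1, b = 4, c = -5.
So f(t) = -t² + 4t - 5.
Then f(3) = -2.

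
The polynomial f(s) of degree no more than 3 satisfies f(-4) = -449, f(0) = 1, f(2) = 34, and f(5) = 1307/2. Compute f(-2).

-64

Using the Lagrange interpolation formula with nodes -4, 0, 2, 5:
  L_0(s) = s(s - 2)(s - 5) / -216
  L_1(s) = (s + 4)(s - 2)(s - 5) / 40
  L_2(s) = (s + 4)s(s - 5) / -36
  L_3(s) = (s + 4)s(s - 2) / 135
Then f(s) = -449·L_0(s) + 1·L_1(s) + 34·L_2(s) + 1307/2·L_3(s).
Expanding and collecting terms gives f(s) = 6s^3 - 4s^2 + (1/2)s + 1.
Evaluating at s = -2: f(-2) = -64.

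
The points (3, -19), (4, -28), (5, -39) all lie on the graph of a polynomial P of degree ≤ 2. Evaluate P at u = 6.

-52

Using the Lagrange interpolation formula with nodes 3, 4, 5:
  L_0(u) = (u - 4)(u - 5) / 2
  L_1(u) = (u - 3)(u - 5) / -1
  L_2(u) = (u - 3)(u - 4) / 2
Then P(u) = -19·L_0(u) - 28·L_1(u) - 39·L_2(u).
Expanding and collecting terms gives P(u) = -u² - 2u - 4.
Evaluating at u = 6: P(6) = -52.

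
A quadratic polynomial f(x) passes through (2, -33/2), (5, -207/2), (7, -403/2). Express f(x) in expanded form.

f(x) = -4x^2 - x + 3/2

Using the Lagrange interpolation formula with nodes 2, 5, 7:
  L_0(x) = (x - 5)(x - 7) / 15
  L_1(x) = (x - 2)(x - 7) / -6
  L_2(x) = (x - 2)(x - 5) / 10
Then f(x) = -33/2·L_0(x) - 207/2·L_1(x) - 403/2·L_2(x).
Expanding and collecting terms gives f(x) = -4x^2 - x + 3/2.
Check: f(2) = -33/2. ✓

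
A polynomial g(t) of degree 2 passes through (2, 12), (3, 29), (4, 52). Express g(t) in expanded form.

Write g(t) = at^2 + bt + c. Substituting each data point gives a linear system:
  4a + 2b + c = 12
  9a + 3b + c = 29
  16a + 4b + c = 52
Solving the system yields a = 3, b = 2, c = -4.
So g(t) = 3t^2 + 2t - 4.
Check: g(4) = 52. ✓

g(t) = 3t^2 + 2t - 4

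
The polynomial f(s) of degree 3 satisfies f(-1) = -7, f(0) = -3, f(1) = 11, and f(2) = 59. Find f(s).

Write f(s) = as^3 + bs^2 + cs + d. Substituting each data point gives a linear system:
  -a + b - c + d = -7
  d = -3
  a + b + c + d = 11
  8a + 4b + 2c + d = 59
Solving the system yields a = 4, b = 5, c = 5, d = -3.
So f(s) = 4s^3 + 5s^2 + 5s - 3.
Check: f(1) = 11. ✓

f(s) = 4s^3 + 5s^2 + 5s - 3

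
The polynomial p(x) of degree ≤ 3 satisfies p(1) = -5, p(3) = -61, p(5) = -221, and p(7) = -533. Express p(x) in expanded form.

Write p(x) = ax^3 + bx^2 + cx + d. Substituting each data point gives a linear system:
  a + b + c + d = -5
  27a + 9b + 3c + d = -61
  125a + 25b + 5c + d = -221
  343a + 49b + 7c + d = -533
Solving the system yields a = -1, b = -4, c = 1, d = -1.
So p(x) = -x³ - 4x² + x - 1.
Check: p(1) = -5. ✓

p(x) = -x^3 - 4x^2 + x - 1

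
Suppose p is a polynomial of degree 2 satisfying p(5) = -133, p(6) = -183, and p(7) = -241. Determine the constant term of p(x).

Write p(x) = ax^2 + bx + c. Substituting each data point gives a linear system:
  25a + 5b + c = -133
  36a + 6b + c = -183
  49a + 7b + c = -241
Solving the system yields a = -4, b = -6, c = -3.
So p(x) = -4x² - 6x - 3.
The constant term is -3.

-3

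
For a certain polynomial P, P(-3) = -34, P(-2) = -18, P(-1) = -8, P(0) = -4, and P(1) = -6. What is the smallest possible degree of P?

2

Forward differences of the values at n = -3, -2, -1, 0, 1:
  P  : -34  -18  -8  -4  -6
  Δ  : 16  10  4  -2
  Δ^2: -6  -6  -6
  Δ^3: 0  0
  Δ^4: 0
The second differences are constant (-6) and nonzero, while all higher differences vanish, so the minimal degree is 2.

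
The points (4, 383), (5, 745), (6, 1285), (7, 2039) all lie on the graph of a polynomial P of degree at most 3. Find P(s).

P(s) = 6s^3 - s^2 + 5s - 5

Write P(s) = as^3 + bs^2 + cs + d. Substituting each data point gives a linear system:
  64a + 16b + 4c + d = 383
  125a + 25b + 5c + d = 745
  216a + 36b + 6c + d = 1285
  343a + 49b + 7c + d = 2039
Solving the system yields a = 6, b = -1, c = 5, d = -5.
So P(s) = 6s³ - s² + 5s - 5.
Check: P(7) = 2039. ✓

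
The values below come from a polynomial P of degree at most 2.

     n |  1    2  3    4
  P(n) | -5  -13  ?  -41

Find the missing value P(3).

-25

On equispaced nodes a degree-2 polynomial has vanishing third forward difference, so
  - P(1) + 3·P(2) - 3·P(3) + P(4) = 0.
Substituting the known values and solving for P(3):
  -3·P(3) = 75
  P(3) = -25.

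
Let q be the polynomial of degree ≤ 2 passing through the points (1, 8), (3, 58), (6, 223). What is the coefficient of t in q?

1

Write q(t) = at^2 + bt + c. Substituting each data point gives a linear system:
  a + b + c = 8
  9a + 3b + c = 58
  36a + 6b + c = 223
Solving the system yields a = 6, b = 1, c = 1.
So q(t) = 6t^2 + t + 1.
The coefficient of t is 1.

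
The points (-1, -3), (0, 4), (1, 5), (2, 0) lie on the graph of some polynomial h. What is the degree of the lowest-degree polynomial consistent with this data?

2

Forward differences of the values at t = -1, 0, 1, 2:
  h  : -3  4  5  0
  Δ  : 7  1  -5
  Δ^2: -6  -6
  Δ^3: 0
The second differences are constant (-6) and nonzero, while all higher differences vanish, so the minimal degree is 2.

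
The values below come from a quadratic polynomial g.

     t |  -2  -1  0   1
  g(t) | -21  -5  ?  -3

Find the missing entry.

On equispaced nodes a degree-2 polynomial has vanishing third forward difference, so
  - g(-2) + 3·g(-1) - 3·g(0) + g(1) = 0.
Substituting the known values and solving for g(0):
  -3·g(0) = -3
  g(0) = 1.

1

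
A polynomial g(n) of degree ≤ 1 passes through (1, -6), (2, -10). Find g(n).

Write g(n) = an + b. Substituting each data point gives a linear system:
  a + b = -6
  2a + b = -10
Solving the system yields a = -4, b = -2.
So g(n) = -4n - 2.
Check: g(1) = -6. ✓

g(n) = -4n - 2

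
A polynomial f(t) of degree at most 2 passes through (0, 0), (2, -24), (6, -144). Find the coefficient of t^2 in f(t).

Write f(t) = at^2 + bt + c. Substituting each data point gives a linear system:
  c = 0
  4a + 2b + c = -24
  36a + 6b + c = -144
Solving the system yields a = -3, b = -6, c = 0.
So f(t) = -3t^2 - 6t.
The leading coefficient is -3.

-3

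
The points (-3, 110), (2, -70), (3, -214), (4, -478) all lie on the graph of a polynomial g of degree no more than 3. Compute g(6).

Using the Lagrange interpolation formula with nodes -3, 2, 3, 4:
  L_0(t) = (t - 2)(t - 3)(t - 4) / -210
  L_1(t) = (t + 3)(t - 3)(t - 4) / 10
  L_2(t) = (t + 3)(t - 2)(t - 4) / -6
  L_3(t) = (t + 3)(t - 2)(t - 3) / 14
Then g(t) = 110·L_0(t) - 70·L_1(t) - 214·L_2(t) - 478·L_3(t).
Expanding and collecting terms gives g(t) = -6t^3 - 6t^2 + 2.
Evaluating at t = 6: g(6) = -1510.

-1510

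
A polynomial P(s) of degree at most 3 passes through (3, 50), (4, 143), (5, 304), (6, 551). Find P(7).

902

Using the Lagrange interpolation formula with nodes 3, 4, 5, 6:
  L_0(s) = (s - 4)(s - 5)(s - 6) / -6
  L_1(s) = (s - 3)(s - 5)(s - 6) / 2
  L_2(s) = (s - 3)(s - 4)(s - 6) / -2
  L_3(s) = (s - 3)(s - 4)(s - 5) / 6
Then P(s) = 50·L_0(s) + 143·L_1(s) + 304·L_2(s) + 551·L_3(s).
Expanding and collecting terms gives P(s) = 3s³ - 2s² - 4s - 1.
Evaluating at s = 7: P(7) = 902.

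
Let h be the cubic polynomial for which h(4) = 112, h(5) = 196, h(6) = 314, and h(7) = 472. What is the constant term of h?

Write h(t) = at^3 + bt^2 + ct + d. Substituting each data point gives a linear system:
  64a + 16b + 4c + d = 112
  125a + 25b + 5c + d = 196
  216a + 36b + 6c + d = 314
  343a + 49b + 7c + d = 472
Solving the system yields a = 1, b = 2, c = 5, d = -4.
So h(t) = t^3 + 2t^2 + 5t - 4.
The constant term is -4.

-4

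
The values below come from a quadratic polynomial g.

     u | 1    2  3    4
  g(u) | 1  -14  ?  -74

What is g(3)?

-39

On equispaced nodes a degree-2 polynomial has vanishing third forward difference, so
  - g(1) + 3·g(2) - 3·g(3) + g(4) = 0.
Substituting the known values and solving for g(3):
  -3·g(3) = 117
  g(3) = -39.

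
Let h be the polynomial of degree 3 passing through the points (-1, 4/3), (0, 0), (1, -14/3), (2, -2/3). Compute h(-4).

Write h(u) = au^3 + bu^2 + cu + d. Substituting each data point gives a linear system:
  -a + b - c + d = 4/3
  d = 0
  a + b + c + d = -14/3
  8a + 4b + 2c + d = -2/3
Solving the system yields a = 2, b = -5/3, c = -5, d = 0.
So h(u) = 2u³ - (5/3)u² - 5u.
Then h(-4) = -404/3.

-404/3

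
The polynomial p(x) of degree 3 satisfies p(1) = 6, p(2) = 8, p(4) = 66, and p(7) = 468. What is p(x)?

p(x) = 2x^3 - 5x^2 + 3x + 6

Write p(x) = ax^3 + bx^2 + cx + d. Substituting each data point gives a linear system:
  a + b + c + d = 6
  8a + 4b + 2c + d = 8
  64a + 16b + 4c + d = 66
  343a + 49b + 7c + d = 468
Solving the system yields a = 2, b = -5, c = 3, d = 6.
So p(x) = 2x³ - 5x² + 3x + 6.
Check: p(7) = 468. ✓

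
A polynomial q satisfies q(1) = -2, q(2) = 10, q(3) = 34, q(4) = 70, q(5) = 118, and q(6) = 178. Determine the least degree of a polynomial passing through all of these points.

2

Forward differences of the values at n = 1, 2, 3, 4, 5, 6:
  q  : -2  10  34  70  118  178
  Δ  : 12  24  36  48  60
  Δ^2: 12  12  12  12
  Δ^3: 0  0  0
  Δ^4: 0  0
  Δ^5: 0
The second differences are constant (12) and nonzero, while all higher differences vanish, so the minimal degree is 2.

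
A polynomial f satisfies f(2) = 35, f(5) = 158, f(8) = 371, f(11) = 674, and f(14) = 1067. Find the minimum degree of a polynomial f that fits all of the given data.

2

Forward differences of the values at s = 2, 5, 8, 11, 14:
  f  : 35  158  371  674  1067
  Δ  : 123  213  303  393
  Δ^2: 90  90  90
  Δ^3: 0  0
  Δ^4: 0
The second differences are constant (90) and nonzero, while all higher differences vanish, so the minimal degree is 2.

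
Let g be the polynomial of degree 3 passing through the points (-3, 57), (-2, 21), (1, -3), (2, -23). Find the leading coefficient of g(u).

-2

Write g(u) = au^3 + bu^2 + cu + d. Substituting each data point gives a linear system:
  -27a + 9b - 3c + d = 57
  -8a + 4b - 2c + d = 21
  a + b + c + d = -3
  8a + 4b + 2c + d = -23
Solving the system yields a = -2, b = -1, c = -3, d = 3.
So g(u) = -2u³ - u² - 3u + 3.
The leading coefficient is -2.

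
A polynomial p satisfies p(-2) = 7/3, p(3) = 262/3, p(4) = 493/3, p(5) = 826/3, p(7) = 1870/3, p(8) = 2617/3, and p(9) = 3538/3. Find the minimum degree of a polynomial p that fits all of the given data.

3

Divided differences on the nodes -2, 3, 4, 5, 7, 8, 9:
  order 0: 7/3  262/3  493/3  826/3  1870/3  2617/3  3538/3
  order 1: 17  77  111  174  249  307
  order 2: 10  17  21  25  29
  order 3: 1  1  1  1
  order 4: 0  0  0
  order 5: 0  0
  order 6: 0
The order-3 divided differences are all 1 (nonzero) and every higher order vanishes, so the data lies on a polynomial of degree exactly 3.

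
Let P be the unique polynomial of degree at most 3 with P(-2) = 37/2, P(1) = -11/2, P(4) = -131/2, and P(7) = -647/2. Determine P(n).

P(n) = -n^3 + n^2 - 4n - 3/2

Write P(n) = an^3 + bn^2 + cn + d. Substituting each data point gives a linear system:
  -8a + 4b - 2c + d = 37/2
  a + b + c + d = -11/2
  64a + 16b + 4c + d = -131/2
  343a + 49b + 7c + d = -647/2
Solving the system yields a = -1, b = 1, c = -4, d = -3/2.
So P(n) = -n^3 + n^2 - 4n - 3/2.
Check: P(7) = -647/2. ✓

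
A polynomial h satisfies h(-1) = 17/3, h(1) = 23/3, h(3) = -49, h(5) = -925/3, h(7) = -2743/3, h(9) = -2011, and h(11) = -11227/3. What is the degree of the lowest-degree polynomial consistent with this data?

3

Forward differences of the values at x = -1, 1, 3, 5, 7, 9, 11:
  h  : 17/3  23/3  -49  -925/3  -2743/3  -2011  -11227/3
  Δ  : 2  -170/3  -778/3  -606  -3290/3  -5194/3
  Δ^2: -176/3  -608/3  -1040/3  -1472/3  -1904/3
  Δ^3: -144  -144  -144  -144
  Δ^4: 0  0  0
  Δ^5: 0  0
  Δ^6: 0
The third differences are constant (-144) and nonzero, while all higher differences vanish, so the minimal degree is 3.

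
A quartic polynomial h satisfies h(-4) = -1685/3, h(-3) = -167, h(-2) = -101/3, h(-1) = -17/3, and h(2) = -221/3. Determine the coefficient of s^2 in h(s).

Write h(s) = as^4 + bs^3 + cs^2 + ds + e. Substituting each data point gives a linear system:
  256a - 64b + 16c - 4d + e = -1685/3
  81a - 27b + 9c - 3d + e = -167
  16a - 8b + 4c - 2d + e = -101/3
  a - b + c - d + e = -17/3
  16a + 8b + 4c + 2d + e = -221/3
Solving the system yields a = -3, b = -4, c = -5/3, d = 6, e = 1.
So h(s) = -3s^4 - 4s^3 - (5/3)s^2 + 6s + 1.
The coefficient of s^2 is -5/3.

-5/3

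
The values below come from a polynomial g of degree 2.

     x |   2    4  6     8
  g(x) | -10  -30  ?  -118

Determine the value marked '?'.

On equispaced nodes a degree-2 polynomial has vanishing third forward difference, so
  - g(2) + 3·g(4) - 3·g(6) + g(8) = 0.
Substituting the known values and solving for g(6):
  -3·g(6) = 198
  g(6) = -66.

-66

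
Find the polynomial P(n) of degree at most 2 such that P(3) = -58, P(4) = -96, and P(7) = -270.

P(n) = -5n^2 - 3n - 4

Using the Lagrange interpolation formula with nodes 3, 4, 7:
  L_0(n) = (n - 4)(n - 7) / 4
  L_1(n) = (n - 3)(n - 7) / -3
  L_2(n) = (n - 3)(n - 4) / 12
Then P(n) = -58·L_0(n) - 96·L_1(n) - 270·L_2(n).
Expanding and collecting terms gives P(n) = -5n² - 3n - 4.
Check: P(3) = -58. ✓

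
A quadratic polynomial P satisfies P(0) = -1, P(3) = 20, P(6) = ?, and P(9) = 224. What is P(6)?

The 3 known points determine the degree-2 polynomial uniquely.
Write P(n) = an^2 + bn + c. Substituting each data point gives a linear system:
  c = -1
  9a + 3b + c = 20
  81a + 9b + c = 224
Solving the system yields a = 3, b = -2, c = -1.
So P(n) = 3n^2 - 2n - 1.
Then P(6) = 95.

95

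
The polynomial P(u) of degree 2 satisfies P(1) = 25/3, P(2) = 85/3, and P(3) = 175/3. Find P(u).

Using the Lagrange interpolation formula with nodes 1, 2, 3:
  L_0(u) = (u - 2)(u - 3) / 2
  L_1(u) = (u - 1)(u - 3) / -1
  L_2(u) = (u - 1)(u - 2) / 2
Then P(u) = 25/3·L_0(u) + 85/3·L_1(u) + 175/3·L_2(u).
Expanding and collecting terms gives P(u) = 5u^2 + 5u - 5/3.
Check: P(1) = 25/3. ✓

P(u) = 5u^2 + 5u - 5/3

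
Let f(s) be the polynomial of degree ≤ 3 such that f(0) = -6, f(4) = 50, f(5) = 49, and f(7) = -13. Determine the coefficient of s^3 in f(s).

-1

Write f(s) = as^3 + bs^2 + cs + d. Substituting each data point gives a linear system:
  d = -6
  64a + 16b + 4c + d = 50
  125a + 25b + 5c + d = 49
  343a + 49b + 7c + d = -13
Solving the system yields a = -1, b = 6, c = 6, d = -6.
So f(s) = -s^3 + 6s^2 + 6s - 6.
The leading coefficient is -1.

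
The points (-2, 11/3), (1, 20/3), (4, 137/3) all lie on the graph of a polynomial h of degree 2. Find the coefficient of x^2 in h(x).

Write h(x) = ax^2 + bx + c. Substituting each data point gives a linear system:
  4a - 2b + c = 11/3
  a + b + c = 20/3
  16a + 4b + c = 137/3
Solving the system yields a = 2, b = 3, c = 5/3.
So h(x) = 2x^2 + 3x + 5/3.
The leading coefficient is 2.

2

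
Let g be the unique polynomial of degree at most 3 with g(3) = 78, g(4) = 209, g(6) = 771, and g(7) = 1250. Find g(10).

Using the Lagrange interpolation formula with nodes 3, 4, 6, 7:
  L_0(u) = (u - 4)(u - 6)(u - 7) / -12
  L_1(u) = (u - 3)(u - 6)(u - 7) / 6
  L_2(u) = (u - 3)(u - 4)(u - 7) / -6
  L_3(u) = (u - 3)(u - 4)(u - 6) / 12
Then g(u) = 78·L_0(u) + 209·L_1(u) + 771·L_2(u) + 1250·L_3(u).
Expanding and collecting terms gives g(u) = 4u^3 - 2u^2 - 3u - 3.
Evaluating at u = 10: g(10) = 3767.

3767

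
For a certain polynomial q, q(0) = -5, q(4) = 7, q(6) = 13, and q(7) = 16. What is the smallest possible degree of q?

1

Divided differences on the nodes 0, 4, 6, 7:
  order 0: -5  7  13  16
  order 1: 3  3  3
  order 2: 0  0
  order 3: 0
The order-1 divided differences are all 3 (nonzero) and every higher order vanishes, so the data lies on a polynomial of degree exactly 1.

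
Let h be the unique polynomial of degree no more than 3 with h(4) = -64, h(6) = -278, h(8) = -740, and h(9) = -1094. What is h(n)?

Using the Lagrange interpolation formula with nodes 4, 6, 8, 9:
  L_0(n) = (n - 6)(n - 8)(n - 9) / -40
  L_1(n) = (n - 4)(n - 8)(n - 9) / 12
  L_2(n) = (n - 4)(n - 6)(n - 9) / -8
  L_3(n) = (n - 4)(n - 6)(n - 8) / 15
Then h(n) = -64·L_0(n) - 278·L_1(n) - 740·L_2(n) - 1094·L_3(n).
Expanding and collecting terms gives h(n) = -2n^3 + 5n^2 - 5n + 4.
Check: h(6) = -278. ✓

h(n) = -2n^3 + 5n^2 - 5n + 4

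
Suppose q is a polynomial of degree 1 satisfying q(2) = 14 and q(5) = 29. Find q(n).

q(n) = 5n + 4

Write q(n) = an + b. Substituting each data point gives a linear system:
  2a + b = 14
  5a + b = 29
Solving the system yields a = 5, b = 4.
So q(n) = 5n + 4.
Check: q(2) = 14. ✓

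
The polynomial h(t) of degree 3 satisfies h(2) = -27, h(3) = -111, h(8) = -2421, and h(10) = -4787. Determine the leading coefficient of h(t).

-5

Write h(t) = at^3 + bt^2 + ct + d. Substituting each data point gives a linear system:
  8a + 4b + 2c + d = -27
  27a + 9b + 3c + d = -111
  512a + 64b + 8c + d = -2421
  1000a + 100b + 10c + d = -4787
Solving the system yields a = -5, b = 2, c = 1, d = 3.
So h(t) = -5t³ + 2t² + t + 3.
The leading coefficient is -5.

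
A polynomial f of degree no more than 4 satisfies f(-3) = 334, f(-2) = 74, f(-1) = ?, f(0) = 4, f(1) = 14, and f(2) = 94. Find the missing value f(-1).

The 5 known points determine the degree-4 polynomial uniquely.
Write f(x) = ax^4 + bx^3 + cx^2 + dx + e. Substituting each data point gives a linear system:
  81a - 27b + 9c - 3d + e = 334
  16a - 8b + 4c - 2d + e = 74
  e = 4
  a + b + c + d + e = 14
  16a + 8b + 4c + 2d + e = 94
Solving the system yields a = 4, b = 1, c = 4, d = 1, e = 4.
So f(x) = 4x^4 + x^3 + 4x^2 + x + 4.
Then f(-1) = 10.

10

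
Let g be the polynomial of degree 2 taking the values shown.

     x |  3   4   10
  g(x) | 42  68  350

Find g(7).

182

Write g(x) = ax^2 + bx + c. Substituting each data point gives a linear system:
  9a + 3b + c = 42
  16a + 4b + c = 68
  100a + 10b + c = 350
Solving the system yields a = 3, b = 5, c = 0.
So g(x) = 3x^2 + 5x.
Then g(7) = 182.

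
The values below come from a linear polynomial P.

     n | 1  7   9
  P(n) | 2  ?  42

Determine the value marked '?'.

32

The 2 known points determine the degree-1 polynomial uniquely.
Write P(n) = an + b. Substituting each data point gives a linear system:
  a + b = 2
  9a + b = 42
Solving the system yields a = 5, b = -3.
So P(n) = 5n - 3.
Then P(7) = 32.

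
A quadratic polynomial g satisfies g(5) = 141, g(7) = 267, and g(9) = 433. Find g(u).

g(u) = 5u^2 + 3u + 1

Write g(u) = au^2 + bu + c. Substituting each data point gives a linear system:
  25a + 5b + c = 141
  49a + 7b + c = 267
  81a + 9b + c = 433
Solving the system yields a = 5, b = 3, c = 1.
So g(u) = 5u² + 3u + 1.
Check: g(9) = 433. ✓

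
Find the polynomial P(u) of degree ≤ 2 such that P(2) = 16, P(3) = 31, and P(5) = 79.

Using the Lagrange interpolation formula with nodes 2, 3, 5:
  L_0(u) = (u - 3)(u - 5) / 3
  L_1(u) = (u - 2)(u - 5) / -2
  L_2(u) = (u - 2)(u - 3) / 6
Then P(u) = 16·L_0(u) + 31·L_1(u) + 79·L_2(u).
Expanding and collecting terms gives P(u) = 3u^2 + 4.
Check: P(2) = 16. ✓

P(u) = 3u^2 + 4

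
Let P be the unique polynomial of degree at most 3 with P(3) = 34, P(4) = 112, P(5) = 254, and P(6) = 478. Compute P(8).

Using the Lagrange interpolation formula with nodes 3, 4, 5, 6:
  L_0(n) = (n - 4)(n - 5)(n - 6) / -6
  L_1(n) = (n - 3)(n - 5)(n - 6) / 2
  L_2(n) = (n - 3)(n - 4)(n - 6) / -2
  L_3(n) = (n - 3)(n - 4)(n - 5) / 6
Then P(n) = 34·L_0(n) + 112·L_1(n) + 254·L_2(n) + 478·L_3(n).
Expanding and collecting terms gives P(n) = 3n^3 - 4n^2 - 5n + 4.
Evaluating at n = 8: P(8) = 1244.

1244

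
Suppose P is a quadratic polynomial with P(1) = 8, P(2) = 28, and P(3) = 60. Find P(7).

308

Write P(s) = as^2 + bs + c. Substituting each data point gives a linear system:
  a + b + c = 8
  4a + 2b + c = 28
  9a + 3b + c = 60
Solving the system yields a = 6, b = 2, c = 0.
So P(s) = 6s² + 2s.
Then P(7) = 308.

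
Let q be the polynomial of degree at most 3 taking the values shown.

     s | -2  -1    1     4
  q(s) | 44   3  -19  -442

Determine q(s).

Write q(s) = as^3 + bs^2 + cs + d. Substituting each data point gives a linear system:
  -8a + 4b - 2c + d = 44
  -a + b - c + d = 3
  a + b + c + d = -19
  64a + 16b + 4c + d = -442
Solving the system yields a = -6, b = -2, c = -5, d = -6.
So q(s) = -6s^3 - 2s^2 - 5s - 6.
Check: q(1) = -19. ✓

q(s) = -6s^3 - 2s^2 - 5s - 6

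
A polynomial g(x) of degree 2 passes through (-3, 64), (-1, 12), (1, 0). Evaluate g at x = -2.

33

Using the Lagrange interpolation formula with nodes -3, -1, 1:
  L_0(x) = (x + 1)(x - 1) / 8
  L_1(x) = (x + 3)(x - 1) / -4
  L_2(x) = (x + 3)(x + 1) / 8
Then g(x) = 64·L_0(x) + 12·L_1(x) + 0·L_2(x).
Expanding and collecting terms gives g(x) = 5x² - 6x + 1.
Evaluating at x = -2: g(-2) = 33.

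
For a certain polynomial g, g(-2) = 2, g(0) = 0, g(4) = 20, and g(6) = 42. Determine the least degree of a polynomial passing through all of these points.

Divided differences on the nodes -2, 0, 4, 6:
  order 0: 2  0  20  42
  order 1: -1  5  11
  order 2: 1  1
  order 3: 0
The order-2 divided differences are all 1 (nonzero) and every higher order vanishes, so the data lies on a polynomial of degree exactly 2.

2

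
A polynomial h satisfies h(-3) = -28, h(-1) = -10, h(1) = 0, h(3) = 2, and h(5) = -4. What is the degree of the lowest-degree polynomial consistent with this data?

Forward differences of the values at s = -3, -1, 1, 3, 5:
  h  : -28  -10  0  2  -4
  Δ  : 18  10  2  -6
  Δ^2: -8  -8  -8
  Δ^3: 0  0
  Δ^4: 0
The second differences are constant (-8) and nonzero, while all higher differences vanish, so the minimal degree is 2.

2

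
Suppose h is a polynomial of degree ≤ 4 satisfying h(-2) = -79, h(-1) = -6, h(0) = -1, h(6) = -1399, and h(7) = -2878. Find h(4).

Write h(n) = an^4 + bn^3 + cn^2 + dn + e. Substituting each data point gives a linear system:
  16a - 8b + 4c - 2d + e = -79
  a - b + c - d + e = -6
  e = -1
  1296a + 216b + 36c + 6d + e = -1399
  2401a + 343b + 49c + 7d + e = -2878
Solving the system yields a = -2, b = 6, c = -2, d = -5, e = -1.
So h(n) = -2n^4 + 6n^3 - 2n^2 - 5n - 1.
Then h(4) = -181.

-181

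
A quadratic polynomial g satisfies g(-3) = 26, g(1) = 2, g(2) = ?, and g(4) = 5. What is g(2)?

The 3 known points determine the degree-2 polynomial uniquely.
Write g(s) = as^2 + bs + c. Substituting each data point gives a linear system:
  9a - 3b + c = 26
  a + b + c = 2
  16a + 4b + c = 5
Solving the system yields a = 1, b = -4, c = 5.
So g(s) = s² - 4s + 5.
Then g(2) = 1.

1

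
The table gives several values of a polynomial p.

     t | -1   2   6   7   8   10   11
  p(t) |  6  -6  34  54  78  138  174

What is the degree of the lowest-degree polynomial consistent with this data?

Divided differences on the nodes -1, 2, 6, 7, 8, 10, 11:
  order 0: 6  -6  34  54  78  138  174
  order 1: -4  10  20  24  30  36
  order 2: 2  2  2  2  2
  order 3: 0  0  0  0
  order 4: 0  0  0
  order 5: 0  0
  order 6: 0
The order-2 divided differences are all 2 (nonzero) and every higher order vanishes, so the data lies on a polynomial of degree exactly 2.

2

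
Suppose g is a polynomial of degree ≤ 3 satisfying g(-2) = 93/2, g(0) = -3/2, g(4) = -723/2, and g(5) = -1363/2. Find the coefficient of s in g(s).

-6

Write g(s) = as^3 + bs^2 + cs + d. Substituting each data point gives a linear system:
  -8a + 4b - 2c + d = 93/2
  d = -3/2
  64a + 16b + 4c + d = -723/2
  125a + 25b + 5c + d = -1363/2
Solving the system yields a = -5, b = -1, c = -6, d = -3/2.
So g(s) = -5s³ - s² - 6s - 3/2.
The coefficient of s is -6.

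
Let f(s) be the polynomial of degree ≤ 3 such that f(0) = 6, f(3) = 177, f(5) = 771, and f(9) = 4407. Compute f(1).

15

Using the Lagrange interpolation formula with nodes 0, 3, 5, 9:
  L_0(s) = (s - 3)(s - 5)(s - 9) / -135
  L_1(s) = s(s - 5)(s - 9) / 36
  L_2(s) = s(s - 3)(s - 9) / -40
  L_3(s) = s(s - 3)(s - 5) / 216
Then f(s) = 6·L_0(s) + 177·L_1(s) + 771·L_2(s) + 4407·L_3(s).
Expanding and collecting terms gives f(s) = 6s^3 + 3s + 6.
Evaluating at s = 1: f(1) = 15.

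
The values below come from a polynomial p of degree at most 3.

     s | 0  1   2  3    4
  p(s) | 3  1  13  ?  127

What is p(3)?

On equispaced nodes a degree-3 polynomial has vanishing fourth forward difference, so
  p(0) - 4·p(1) + 6·p(2) - 4·p(3) + p(4) = 0.
Substituting the known values and solving for p(3):
  -4·p(3) = -204
  p(3) = 51.

51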